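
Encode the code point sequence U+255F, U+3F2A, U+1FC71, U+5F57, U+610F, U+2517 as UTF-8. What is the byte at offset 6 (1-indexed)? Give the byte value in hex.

0xAA

1-indexed offset 6 is 0-indexed offset 5.
U+255F → 3-byte form E2 95 9F at offsets 0–2.
U+3F2A → 3-byte form E3 BC AA at offsets 3–5.
Offset 5 falls in char 2's range; it's byte 3 of E3 BC AA = 0xAA.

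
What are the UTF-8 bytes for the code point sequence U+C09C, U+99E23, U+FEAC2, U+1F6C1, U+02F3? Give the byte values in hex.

EC 82 9C F2 99 B8 A3 F3 BE AB 82 F0 9F 9B 81 CB B3

U+C09C: 3-byte form → EC 82 9C.
U+99E23: 4-byte form → F2 99 B8 A3.
U+FEAC2: 4-byte form → F3 BE AB 82.
U+1F6C1: 4-byte form → F0 9F 9B 81.
U+02F3: 2-byte form → CB B3.
Concatenated (17 bytes): EC 82 9C F2 99 B8 A3 F3 BE AB 82 F0 9F 9B 81 CB B3.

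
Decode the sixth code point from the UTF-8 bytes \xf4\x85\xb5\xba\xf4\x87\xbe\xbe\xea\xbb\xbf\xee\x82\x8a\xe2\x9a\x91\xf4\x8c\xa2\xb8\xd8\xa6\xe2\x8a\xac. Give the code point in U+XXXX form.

U+10C8B8

Offset 0: leading byte 0xF4 = 11110100 → 4-byte char #1 = F4 85 B5 BA.
Offset 4: leading byte 0xF4 = 11110100 → 4-byte char #2 = F4 87 BE BE.
Offset 8: leading byte 0xEA = 11101010 → 3-byte char #3 = EA BB BF.
Offset 11: leading byte 0xEE = 11101110 → 3-byte char #4 = EE 82 8A.
Offset 14: leading byte 0xE2 = 11100010 → 3-byte char #5 = E2 9A 91.
Offset 17: leading byte 0xF4 = 11110100 → 4-byte char #6 = F4 8C A2 B8.
Leading byte 0xF4 = 11110100 matches 11110xxx → 4-byte sequence.
Byte 1: 0xF4 = 11110100, payload 100 (3 bits).
Byte 2: 0x8C = 10001100 (10xxxxxx ✓), payload 001100.
Byte 3: 0xA2 = 10100010 (10xxxxxx ✓), payload 100010.
Byte 4: 0xB8 = 10111000 (10xxxxxx ✓), payload 111000.
Concatenate: 100001100100010111000 = 0x10C8B8 (21 bits → U+10C8B8).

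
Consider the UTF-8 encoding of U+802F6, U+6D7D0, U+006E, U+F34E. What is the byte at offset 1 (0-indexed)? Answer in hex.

U+802F6 → 4-byte form F2 80 8B B6 at offsets 0–3.
Offset 1 falls in char 1's range; it's byte 2 of F2 80 8B B6 = 0x80.

0x80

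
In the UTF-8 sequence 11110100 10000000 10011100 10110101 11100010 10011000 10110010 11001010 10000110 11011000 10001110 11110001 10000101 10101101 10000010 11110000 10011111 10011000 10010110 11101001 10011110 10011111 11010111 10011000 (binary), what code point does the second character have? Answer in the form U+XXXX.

Offset 0: leading byte 0xF4 = 11110100 → 4-byte char #1 = F4 80 9C B5.
Offset 4: leading byte 0xE2 = 11100010 → 3-byte char #2 = E2 98 B2.
Leading byte 0xE2 = 11100010 matches 1110xxxx → 3-byte sequence.
Byte 1: 0xE2 = 11100010, payload 0010 (4 bits).
Byte 2: 0x98 = 10011000 (10xxxxxx ✓), payload 011000.
Byte 3: 0xB2 = 10110010 (10xxxxxx ✓), payload 110010.
Concatenate: 0010011000110010 = 0x2632 (16 bits → U+2632).

U+2632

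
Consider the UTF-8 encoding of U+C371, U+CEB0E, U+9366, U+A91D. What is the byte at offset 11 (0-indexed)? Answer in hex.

0xA4

U+C371 → 3-byte form EC 8D B1 at offsets 0–2.
U+CEB0E → 4-byte form F3 8E AC 8E at offsets 3–6.
U+9366 → 3-byte form E9 8D A6 at offsets 7–9.
U+A91D → 3-byte form EA A4 9D at offsets 10–12.
Offset 11 falls in char 4's range; it's byte 2 of EA A4 9D = 0xA4.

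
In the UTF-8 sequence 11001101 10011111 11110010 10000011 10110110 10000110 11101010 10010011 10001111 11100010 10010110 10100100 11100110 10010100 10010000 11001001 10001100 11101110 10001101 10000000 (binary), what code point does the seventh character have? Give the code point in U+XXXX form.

Offset 0: leading byte 0xCD = 11001101 → 2-byte char #1 = CD 9F.
Offset 2: leading byte 0xF2 = 11110010 → 4-byte char #2 = F2 83 B6 86.
Offset 6: leading byte 0xEA = 11101010 → 3-byte char #3 = EA 93 8F.
Offset 9: leading byte 0xE2 = 11100010 → 3-byte char #4 = E2 96 A4.
Offset 12: leading byte 0xE6 = 11100110 → 3-byte char #5 = E6 94 90.
Offset 15: leading byte 0xC9 = 11001001 → 2-byte char #6 = C9 8C.
Offset 17: leading byte 0xEE = 11101110 → 3-byte char #7 = EE 8D 80.
Leading byte 0xEE = 11101110 matches 1110xxxx → 3-byte sequence.
Byte 1: 0xEE = 11101110, payload 1110 (4 bits).
Byte 2: 0x8D = 10001101 (10xxxxxx ✓), payload 001101.
Byte 3: 0x80 = 10000000 (10xxxxxx ✓), payload 000000.
Concatenate: 1110001101000000 = 0xE340 (16 bits → U+E340).

U+E340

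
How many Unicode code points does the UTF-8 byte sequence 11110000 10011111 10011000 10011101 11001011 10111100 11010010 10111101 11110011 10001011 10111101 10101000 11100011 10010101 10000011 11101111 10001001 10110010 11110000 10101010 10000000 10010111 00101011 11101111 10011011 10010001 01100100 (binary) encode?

10

Byte at offset 0: 0xF0 = 11110000 → 4-byte char (#1). Advance 4.
Byte at offset 4: 0xCB = 11001011 → 2-byte char (#2). Advance 2.
Byte at offset 6: 0xD2 = 11010010 → 2-byte char (#3). Advance 2.
Byte at offset 8: 0xF3 = 11110011 → 4-byte char (#4). Advance 4.
Byte at offset 12: 0xE3 = 11100011 → 3-byte char (#5). Advance 3.
Byte at offset 15: 0xEF = 11101111 → 3-byte char (#6). Advance 3.
Byte at offset 18: 0xF0 = 11110000 → 4-byte char (#7). Advance 4.
Byte at offset 22: 0x2B = 00101011 → 1-byte char (#8). Advance 1.
Byte at offset 23: 0xEF = 11101111 → 3-byte char (#9). Advance 3.
Byte at offset 26: 0x64 = 01100100 → 1-byte char (#10). Advance 1.
Reached end at offset 27 after 10 code points.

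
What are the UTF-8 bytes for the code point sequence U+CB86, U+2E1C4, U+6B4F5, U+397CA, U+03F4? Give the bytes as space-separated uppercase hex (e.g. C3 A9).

U+CB86: 3-byte form → EC AE 86.
U+2E1C4: 4-byte form → F0 AE 87 84.
U+6B4F5: 4-byte form → F1 AB 93 B5.
U+397CA: 4-byte form → F0 B9 9F 8A.
U+03F4: 2-byte form → CF B4.
Concatenated (17 bytes): EC AE 86 F0 AE 87 84 F1 AB 93 B5 F0 B9 9F 8A CF B4.

EC AE 86 F0 AE 87 84 F1 AB 93 B5 F0 B9 9F 8A CF B4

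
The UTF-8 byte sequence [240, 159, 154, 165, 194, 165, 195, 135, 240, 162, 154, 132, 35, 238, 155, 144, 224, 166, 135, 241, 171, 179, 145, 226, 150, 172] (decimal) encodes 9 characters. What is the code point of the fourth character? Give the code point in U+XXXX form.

Offset 0: leading byte 0xF0 = 11110000 → 4-byte char #1 = F0 9F 9A A5.
Offset 4: leading byte 0xC2 = 11000010 → 2-byte char #2 = C2 A5.
Offset 6: leading byte 0xC3 = 11000011 → 2-byte char #3 = C3 87.
Offset 8: leading byte 0xF0 = 11110000 → 4-byte char #4 = F0 A2 9A 84.
Leading byte 0xF0 = 11110000 matches 11110xxx → 4-byte sequence.
Byte 1: 0xF0 = 11110000, payload 000 (3 bits).
Byte 2: 0xA2 = 10100010 (10xxxxxx ✓), payload 100010.
Byte 3: 0x9A = 10011010 (10xxxxxx ✓), payload 011010.
Byte 4: 0x84 = 10000100 (10xxxxxx ✓), payload 000100.
Concatenate: 000100010011010000100 = 0x22684 (21 bits → U+22684).

U+22684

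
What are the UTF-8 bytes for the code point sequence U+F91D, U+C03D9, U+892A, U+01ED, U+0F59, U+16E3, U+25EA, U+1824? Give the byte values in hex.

U+F91D: 3-byte form → EF A4 9D.
U+C03D9: 4-byte form → F3 80 8F 99.
U+892A: 3-byte form → E8 A4 AA.
U+01ED: 2-byte form → C7 AD.
U+0F59: 3-byte form → E0 BD 99.
U+16E3: 3-byte form → E1 9B A3.
U+25EA: 3-byte form → E2 97 AA.
U+1824: 3-byte form → E1 A0 A4.
Concatenated (24 bytes): EF A4 9D F3 80 8F 99 E8 A4 AA C7 AD E0 BD 99 E1 9B A3 E2 97 AA E1 A0 A4.

EF A4 9D F3 80 8F 99 E8 A4 AA C7 AD E0 BD 99 E1 9B A3 E2 97 AA E1 A0 A4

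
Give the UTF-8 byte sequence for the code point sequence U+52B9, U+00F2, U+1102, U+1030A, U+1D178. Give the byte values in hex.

U+52B9: 3-byte form → E5 8A B9.
U+00F2: 2-byte form → C3 B2.
U+1102: 3-byte form → E1 84 82.
U+1030A: 4-byte form → F0 90 8C 8A.
U+1D178: 4-byte form → F0 9D 85 B8.
Concatenated (16 bytes): E5 8A B9 C3 B2 E1 84 82 F0 90 8C 8A F0 9D 85 B8.

E5 8A B9 C3 B2 E1 84 82 F0 90 8C 8A F0 9D 85 B8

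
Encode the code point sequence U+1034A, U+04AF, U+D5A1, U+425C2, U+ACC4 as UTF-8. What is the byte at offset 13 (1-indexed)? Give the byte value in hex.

0x82

1-indexed offset 13 is 0-indexed offset 12.
U+1034A → 4-byte form F0 90 8D 8A at offsets 0–3.
U+04AF → 2-byte form D2 AF at offsets 4–5.
U+D5A1 → 3-byte form ED 96 A1 at offsets 6–8.
U+425C2 → 4-byte form F1 82 97 82 at offsets 9–12.
Offset 12 falls in char 4's range; it's byte 4 of F1 82 97 82 = 0x82.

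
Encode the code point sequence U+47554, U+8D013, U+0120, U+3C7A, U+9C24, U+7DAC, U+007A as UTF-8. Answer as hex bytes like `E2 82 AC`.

F1 87 95 94 F2 8D 80 93 C4 A0 E3 B1 BA E9 B0 A4 E7 B6 AC 7A

U+47554: 4-byte form → F1 87 95 94.
U+8D013: 4-byte form → F2 8D 80 93.
U+0120: 2-byte form → C4 A0.
U+3C7A: 3-byte form → E3 B1 BA.
U+9C24: 3-byte form → E9 B0 A4.
U+7DAC: 3-byte form → E7 B6 AC.
U+007A: 1-byte form → 7A.
Concatenated (20 bytes): F1 87 95 94 F2 8D 80 93 C4 A0 E3 B1 BA E9 B0 A4 E7 B6 AC 7A.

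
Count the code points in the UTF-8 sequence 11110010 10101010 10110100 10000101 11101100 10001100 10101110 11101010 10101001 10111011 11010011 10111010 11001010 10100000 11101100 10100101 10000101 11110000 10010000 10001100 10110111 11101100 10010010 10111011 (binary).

8

Byte at offset 0: 0xF2 = 11110010 → 4-byte char (#1). Advance 4.
Byte at offset 4: 0xEC = 11101100 → 3-byte char (#2). Advance 3.
Byte at offset 7: 0xEA = 11101010 → 3-byte char (#3). Advance 3.
Byte at offset 10: 0xD3 = 11010011 → 2-byte char (#4). Advance 2.
Byte at offset 12: 0xCA = 11001010 → 2-byte char (#5). Advance 2.
Byte at offset 14: 0xEC = 11101100 → 3-byte char (#6). Advance 3.
Byte at offset 17: 0xF0 = 11110000 → 4-byte char (#7). Advance 4.
Byte at offset 21: 0xEC = 11101100 → 3-byte char (#8). Advance 3.
Reached end at offset 24 after 8 code points.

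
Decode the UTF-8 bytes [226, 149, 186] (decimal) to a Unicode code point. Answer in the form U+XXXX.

Leading byte 0xE2 = 11100010 matches 1110xxxx → 3-byte sequence.
Byte 1: 0xE2 = 11100010, payload 0010 (4 bits).
Byte 2: 0x95 = 10010101 (10xxxxxx ✓), payload 010101.
Byte 3: 0xBA = 10111010 (10xxxxxx ✓), payload 111010.
Concatenate: 0010010101111010 = 0x257A (16 bits → U+257A).

U+257A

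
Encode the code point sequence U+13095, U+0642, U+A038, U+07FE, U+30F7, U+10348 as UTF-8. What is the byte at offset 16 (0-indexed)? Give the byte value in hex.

0x8D

U+13095 → 4-byte form F0 93 82 95 at offsets 0–3.
U+0642 → 2-byte form D9 82 at offsets 4–5.
U+A038 → 3-byte form EA 80 B8 at offsets 6–8.
U+07FE → 2-byte form DF BE at offsets 9–10.
U+30F7 → 3-byte form E3 83 B7 at offsets 11–13.
U+10348 → 4-byte form F0 90 8D 88 at offsets 14–17.
Offset 16 falls in char 6's range; it's byte 3 of F0 90 8D 88 = 0x8D.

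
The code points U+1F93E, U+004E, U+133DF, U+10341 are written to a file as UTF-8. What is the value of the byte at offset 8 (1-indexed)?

1-indexed offset 8 is 0-indexed offset 7.
U+1F93E → 4-byte form F0 9F A4 BE at offsets 0–3.
U+004E → 1-byte form 4E at offsets 4–4.
U+133DF → 4-byte form F0 93 8F 9F at offsets 5–8.
Offset 7 falls in char 3's range; it's byte 3 of F0 93 8F 9F = 0x8F.

0x8F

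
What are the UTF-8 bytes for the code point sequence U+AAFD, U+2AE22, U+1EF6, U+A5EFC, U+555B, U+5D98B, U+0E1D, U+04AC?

EA AB BD F0 AA B8 A2 E1 BB B6 F2 A5 BB BC E5 95 9B F1 9D A6 8B E0 B8 9D D2 AC

U+AAFD: 3-byte form → EA AB BD.
U+2AE22: 4-byte form → F0 AA B8 A2.
U+1EF6: 3-byte form → E1 BB B6.
U+A5EFC: 4-byte form → F2 A5 BB BC.
U+555B: 3-byte form → E5 95 9B.
U+5D98B: 4-byte form → F1 9D A6 8B.
U+0E1D: 3-byte form → E0 B8 9D.
U+04AC: 2-byte form → D2 AC.
Concatenated (26 bytes): EA AB BD F0 AA B8 A2 E1 BB B6 F2 A5 BB BC E5 95 9B F1 9D A6 8B E0 B8 9D D2 AC.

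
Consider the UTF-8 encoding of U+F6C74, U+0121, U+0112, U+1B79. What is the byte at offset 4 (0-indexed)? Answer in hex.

0xC4

U+F6C74 → 4-byte form F3 B6 B1 B4 at offsets 0–3.
U+0121 → 2-byte form C4 A1 at offsets 4–5.
Offset 4 falls in char 2's range; it's byte 1 of C4 A1 = 0xC4.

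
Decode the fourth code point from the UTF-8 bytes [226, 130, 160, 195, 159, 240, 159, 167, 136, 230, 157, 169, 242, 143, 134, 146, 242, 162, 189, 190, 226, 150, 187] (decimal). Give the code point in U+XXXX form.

U+6769

Offset 0: leading byte 0xE2 = 11100010 → 3-byte char #1 = E2 82 A0.
Offset 3: leading byte 0xC3 = 11000011 → 2-byte char #2 = C3 9F.
Offset 5: leading byte 0xF0 = 11110000 → 4-byte char #3 = F0 9F A7 88.
Offset 9: leading byte 0xE6 = 11100110 → 3-byte char #4 = E6 9D A9.
Leading byte 0xE6 = 11100110 matches 1110xxxx → 3-byte sequence.
Byte 1: 0xE6 = 11100110, payload 0110 (4 bits).
Byte 2: 0x9D = 10011101 (10xxxxxx ✓), payload 011101.
Byte 3: 0xA9 = 10101001 (10xxxxxx ✓), payload 101001.
Concatenate: 0110011101101001 = 0x6769 (16 bits → U+6769).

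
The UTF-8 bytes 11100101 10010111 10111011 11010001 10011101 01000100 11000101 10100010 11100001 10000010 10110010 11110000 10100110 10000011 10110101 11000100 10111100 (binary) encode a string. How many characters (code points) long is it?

7

Byte at offset 0: 0xE5 = 11100101 → 3-byte char (#1). Advance 3.
Byte at offset 3: 0xD1 = 11010001 → 2-byte char (#2). Advance 2.
Byte at offset 5: 0x44 = 01000100 → 1-byte char (#3). Advance 1.
Byte at offset 6: 0xC5 = 11000101 → 2-byte char (#4). Advance 2.
Byte at offset 8: 0xE1 = 11100001 → 3-byte char (#5). Advance 3.
Byte at offset 11: 0xF0 = 11110000 → 4-byte char (#6). Advance 4.
Byte at offset 15: 0xC4 = 11000100 → 2-byte char (#7). Advance 2.
Reached end at offset 17 after 7 code points.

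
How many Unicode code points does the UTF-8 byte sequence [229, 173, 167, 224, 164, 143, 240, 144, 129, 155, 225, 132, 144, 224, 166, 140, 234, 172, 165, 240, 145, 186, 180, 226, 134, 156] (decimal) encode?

Byte at offset 0: 0xE5 = 11100101 → 3-byte char (#1). Advance 3.
Byte at offset 3: 0xE0 = 11100000 → 3-byte char (#2). Advance 3.
Byte at offset 6: 0xF0 = 11110000 → 4-byte char (#3). Advance 4.
Byte at offset 10: 0xE1 = 11100001 → 3-byte char (#4). Advance 3.
Byte at offset 13: 0xE0 = 11100000 → 3-byte char (#5). Advance 3.
Byte at offset 16: 0xEA = 11101010 → 3-byte char (#6). Advance 3.
Byte at offset 19: 0xF0 = 11110000 → 4-byte char (#7). Advance 4.
Byte at offset 23: 0xE2 = 11100010 → 3-byte char (#8). Advance 3.
Reached end at offset 26 after 8 code points.

8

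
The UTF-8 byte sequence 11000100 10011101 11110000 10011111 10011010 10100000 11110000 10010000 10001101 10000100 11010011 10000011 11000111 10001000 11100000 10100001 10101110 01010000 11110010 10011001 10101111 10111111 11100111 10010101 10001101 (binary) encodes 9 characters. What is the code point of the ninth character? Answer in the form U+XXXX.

Offset 0: leading byte 0xC4 = 11000100 → 2-byte char #1 = C4 9D.
Offset 2: leading byte 0xF0 = 11110000 → 4-byte char #2 = F0 9F 9A A0.
Offset 6: leading byte 0xF0 = 11110000 → 4-byte char #3 = F0 90 8D 84.
Offset 10: leading byte 0xD3 = 11010011 → 2-byte char #4 = D3 83.
Offset 12: leading byte 0xC7 = 11000111 → 2-byte char #5 = C7 88.
Offset 14: leading byte 0xE0 = 11100000 → 3-byte char #6 = E0 A1 AE.
Offset 17: leading byte 0x50 = 01010000 → 1-byte char #7 = 50.
Offset 18: leading byte 0xF2 = 11110010 → 4-byte char #8 = F2 99 AF BF.
Offset 22: leading byte 0xE7 = 11100111 → 3-byte char #9 = E7 95 8D.
Leading byte 0xE7 = 11100111 matches 1110xxxx → 3-byte sequence.
Byte 1: 0xE7 = 11100111, payload 0111 (4 bits).
Byte 2: 0x95 = 10010101 (10xxxxxx ✓), payload 010101.
Byte 3: 0x8D = 10001101 (10xxxxxx ✓), payload 001101.
Concatenate: 0111010101001101 = 0x754D (16 bits → U+754D).

U+754D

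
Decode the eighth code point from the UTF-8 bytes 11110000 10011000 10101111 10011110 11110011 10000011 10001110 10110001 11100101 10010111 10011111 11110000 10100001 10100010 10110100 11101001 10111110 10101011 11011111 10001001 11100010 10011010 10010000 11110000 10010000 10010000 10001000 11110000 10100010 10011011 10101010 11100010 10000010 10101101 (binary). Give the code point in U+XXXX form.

U+10408

Offset 0: leading byte 0xF0 = 11110000 → 4-byte char #1 = F0 98 AF 9E.
Offset 4: leading byte 0xF3 = 11110011 → 4-byte char #2 = F3 83 8E B1.
Offset 8: leading byte 0xE5 = 11100101 → 3-byte char #3 = E5 97 9F.
Offset 11: leading byte 0xF0 = 11110000 → 4-byte char #4 = F0 A1 A2 B4.
Offset 15: leading byte 0xE9 = 11101001 → 3-byte char #5 = E9 BE AB.
Offset 18: leading byte 0xDF = 11011111 → 2-byte char #6 = DF 89.
Offset 20: leading byte 0xE2 = 11100010 → 3-byte char #7 = E2 9A 90.
Offset 23: leading byte 0xF0 = 11110000 → 4-byte char #8 = F0 90 90 88.
Leading byte 0xF0 = 11110000 matches 11110xxx → 4-byte sequence.
Byte 1: 0xF0 = 11110000, payload 000 (3 bits).
Byte 2: 0x90 = 10010000 (10xxxxxx ✓), payload 010000.
Byte 3: 0x90 = 10010000 (10xxxxxx ✓), payload 010000.
Byte 4: 0x88 = 10001000 (10xxxxxx ✓), payload 001000.
Concatenate: 000010000010000001000 = 0x10408 (21 bits → U+10408).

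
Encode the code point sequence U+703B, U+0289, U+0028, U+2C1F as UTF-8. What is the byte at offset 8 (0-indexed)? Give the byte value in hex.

0x9F

U+703B → 3-byte form E7 80 BB at offsets 0–2.
U+0289 → 2-byte form CA 89 at offsets 3–4.
U+0028 → 1-byte form 28 at offsets 5–5.
U+2C1F → 3-byte form E2 B0 9F at offsets 6–8.
Offset 8 falls in char 4's range; it's byte 3 of E2 B0 9F = 0x9F.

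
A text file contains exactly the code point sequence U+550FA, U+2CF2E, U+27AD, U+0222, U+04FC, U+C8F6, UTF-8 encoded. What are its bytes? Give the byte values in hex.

F1 95 83 BA F0 AC BC AE E2 9E AD C8 A2 D3 BC EC A3 B6

U+550FA: 4-byte form → F1 95 83 BA.
U+2CF2E: 4-byte form → F0 AC BC AE.
U+27AD: 3-byte form → E2 9E AD.
U+0222: 2-byte form → C8 A2.
U+04FC: 2-byte form → D3 BC.
U+C8F6: 3-byte form → EC A3 B6.
Concatenated (18 bytes): F1 95 83 BA F0 AC BC AE E2 9E AD C8 A2 D3 BC EC A3 B6.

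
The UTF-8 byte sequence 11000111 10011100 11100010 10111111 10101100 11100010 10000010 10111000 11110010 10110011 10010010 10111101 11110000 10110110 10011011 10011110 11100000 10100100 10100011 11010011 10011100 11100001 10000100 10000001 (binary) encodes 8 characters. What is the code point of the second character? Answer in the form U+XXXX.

Offset 0: leading byte 0xC7 = 11000111 → 2-byte char #1 = C7 9C.
Offset 2: leading byte 0xE2 = 11100010 → 3-byte char #2 = E2 BF AC.
Leading byte 0xE2 = 11100010 matches 1110xxxx → 3-byte sequence.
Byte 1: 0xE2 = 11100010, payload 0010 (4 bits).
Byte 2: 0xBF = 10111111 (10xxxxxx ✓), payload 111111.
Byte 3: 0xAC = 10101100 (10xxxxxx ✓), payload 101100.
Concatenate: 0010111111101100 = 0x2FEC (16 bits → U+2FEC).

U+2FEC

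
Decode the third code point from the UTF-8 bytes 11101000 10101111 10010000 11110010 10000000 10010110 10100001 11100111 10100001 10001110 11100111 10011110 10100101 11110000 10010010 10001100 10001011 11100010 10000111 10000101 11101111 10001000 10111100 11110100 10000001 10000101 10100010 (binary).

U+784E

Offset 0: leading byte 0xE8 = 11101000 → 3-byte char #1 = E8 AF 90.
Offset 3: leading byte 0xF2 = 11110010 → 4-byte char #2 = F2 80 96 A1.
Offset 7: leading byte 0xE7 = 11100111 → 3-byte char #3 = E7 A1 8E.
Leading byte 0xE7 = 11100111 matches 1110xxxx → 3-byte sequence.
Byte 1: 0xE7 = 11100111, payload 0111 (4 bits).
Byte 2: 0xA1 = 10100001 (10xxxxxx ✓), payload 100001.
Byte 3: 0x8E = 10001110 (10xxxxxx ✓), payload 001110.
Concatenate: 0111100001001110 = 0x784E (16 bits → U+784E).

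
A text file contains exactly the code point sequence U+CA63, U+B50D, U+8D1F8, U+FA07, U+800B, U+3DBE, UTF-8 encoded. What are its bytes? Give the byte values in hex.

EC A9 A3 EB 94 8D F2 8D 87 B8 EF A8 87 E8 80 8B E3 B6 BE

U+CA63: 3-byte form → EC A9 A3.
U+B50D: 3-byte form → EB 94 8D.
U+8D1F8: 4-byte form → F2 8D 87 B8.
U+FA07: 3-byte form → EF A8 87.
U+800B: 3-byte form → E8 80 8B.
U+3DBE: 3-byte form → E3 B6 BE.
Concatenated (19 bytes): EC A9 A3 EB 94 8D F2 8D 87 B8 EF A8 87 E8 80 8B E3 B6 BE.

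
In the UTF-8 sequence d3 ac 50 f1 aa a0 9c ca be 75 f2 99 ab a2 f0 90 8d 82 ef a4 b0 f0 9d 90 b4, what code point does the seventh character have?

U+10342

Offset 0: leading byte 0xD3 = 11010011 → 2-byte char #1 = D3 AC.
Offset 2: leading byte 0x50 = 01010000 → 1-byte char #2 = 50.
Offset 3: leading byte 0xF1 = 11110001 → 4-byte char #3 = F1 AA A0 9C.
Offset 7: leading byte 0xCA = 11001010 → 2-byte char #4 = CA BE.
Offset 9: leading byte 0x75 = 01110101 → 1-byte char #5 = 75.
Offset 10: leading byte 0xF2 = 11110010 → 4-byte char #6 = F2 99 AB A2.
Offset 14: leading byte 0xF0 = 11110000 → 4-byte char #7 = F0 90 8D 82.
Leading byte 0xF0 = 11110000 matches 11110xxx → 4-byte sequence.
Byte 1: 0xF0 = 11110000, payload 000 (3 bits).
Byte 2: 0x90 = 10010000 (10xxxxxx ✓), payload 010000.
Byte 3: 0x8D = 10001101 (10xxxxxx ✓), payload 001101.
Byte 4: 0x82 = 10000010 (10xxxxxx ✓), payload 000010.
Concatenate: 000010000001101000010 = 0x10342 (21 bits → U+10342).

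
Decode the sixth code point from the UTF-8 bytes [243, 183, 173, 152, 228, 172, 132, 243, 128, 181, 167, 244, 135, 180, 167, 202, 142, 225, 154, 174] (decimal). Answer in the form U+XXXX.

U+16AE

Offset 0: leading byte 0xF3 = 11110011 → 4-byte char #1 = F3 B7 AD 98.
Offset 4: leading byte 0xE4 = 11100100 → 3-byte char #2 = E4 AC 84.
Offset 7: leading byte 0xF3 = 11110011 → 4-byte char #3 = F3 80 B5 A7.
Offset 11: leading byte 0xF4 = 11110100 → 4-byte char #4 = F4 87 B4 A7.
Offset 15: leading byte 0xCA = 11001010 → 2-byte char #5 = CA 8E.
Offset 17: leading byte 0xE1 = 11100001 → 3-byte char #6 = E1 9A AE.
Leading byte 0xE1 = 11100001 matches 1110xxxx → 3-byte sequence.
Byte 1: 0xE1 = 11100001, payload 0001 (4 bits).
Byte 2: 0x9A = 10011010 (10xxxxxx ✓), payload 011010.
Byte 3: 0xAE = 10101110 (10xxxxxx ✓), payload 101110.
Concatenate: 0001011010101110 = 0x16AE (16 bits → U+16AE).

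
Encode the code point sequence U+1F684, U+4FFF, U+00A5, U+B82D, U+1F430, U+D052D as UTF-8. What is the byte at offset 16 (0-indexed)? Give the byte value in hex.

U+1F684 → 4-byte form F0 9F 9A 84 at offsets 0–3.
U+4FFF → 3-byte form E4 BF BF at offsets 4–6.
U+00A5 → 2-byte form C2 A5 at offsets 7–8.
U+B82D → 3-byte form EB A0 AD at offsets 9–11.
U+1F430 → 4-byte form F0 9F 90 B0 at offsets 12–15.
U+D052D → 4-byte form F3 90 94 AD at offsets 16–19.
Offset 16 falls in char 6's range; it's byte 1 of F3 90 94 AD = 0xF3.

0xF3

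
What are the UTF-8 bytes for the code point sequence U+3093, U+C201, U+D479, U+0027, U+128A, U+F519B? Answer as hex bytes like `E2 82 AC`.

E3 82 93 EC 88 81 ED 91 B9 27 E1 8A 8A F3 B5 86 9B

U+3093: 3-byte form → E3 82 93.
U+C201: 3-byte form → EC 88 81.
U+D479: 3-byte form → ED 91 B9.
U+0027: 1-byte form → 27.
U+128A: 3-byte form → E1 8A 8A.
U+F519B: 4-byte form → F3 B5 86 9B.
Concatenated (17 bytes): E3 82 93 EC 88 81 ED 91 B9 27 E1 8A 8A F3 B5 86 9B.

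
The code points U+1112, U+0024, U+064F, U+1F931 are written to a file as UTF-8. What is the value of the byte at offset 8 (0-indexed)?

0xA4

U+1112 → 3-byte form E1 84 92 at offsets 0–2.
U+0024 → 1-byte form 24 at offsets 3–3.
U+064F → 2-byte form D9 8F at offsets 4–5.
U+1F931 → 4-byte form F0 9F A4 B1 at offsets 6–9.
Offset 8 falls in char 4's range; it's byte 3 of F0 9F A4 B1 = 0xA4.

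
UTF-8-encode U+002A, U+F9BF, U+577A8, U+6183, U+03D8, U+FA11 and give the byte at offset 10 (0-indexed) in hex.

0x83

U+002A → 1-byte form 2A at offsets 0–0.
U+F9BF → 3-byte form EF A6 BF at offsets 1–3.
U+577A8 → 4-byte form F1 97 9E A8 at offsets 4–7.
U+6183 → 3-byte form E6 86 83 at offsets 8–10.
Offset 10 falls in char 4's range; it's byte 3 of E6 86 83 = 0x83.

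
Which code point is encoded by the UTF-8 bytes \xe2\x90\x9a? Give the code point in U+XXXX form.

U+241A

Leading byte 0xE2 = 11100010 matches 1110xxxx → 3-byte sequence.
Byte 1: 0xE2 = 11100010, payload 0010 (4 bits).
Byte 2: 0x90 = 10010000 (10xxxxxx ✓), payload 010000.
Byte 3: 0x9A = 10011010 (10xxxxxx ✓), payload 011010.
Concatenate: 0010010000011010 = 0x241A (16 bits → U+241A).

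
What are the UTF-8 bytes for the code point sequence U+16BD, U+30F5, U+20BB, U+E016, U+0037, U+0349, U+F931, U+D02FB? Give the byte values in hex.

U+16BD: 3-byte form → E1 9A BD.
U+30F5: 3-byte form → E3 83 B5.
U+20BB: 3-byte form → E2 82 BB.
U+E016: 3-byte form → EE 80 96.
U+0037: 1-byte form → 37.
U+0349: 2-byte form → CD 89.
U+F931: 3-byte form → EF A4 B1.
U+D02FB: 4-byte form → F3 90 8B BB.
Concatenated (22 bytes): E1 9A BD E3 83 B5 E2 82 BB EE 80 96 37 CD 89 EF A4 B1 F3 90 8B BB.

E1 9A BD E3 83 B5 E2 82 BB EE 80 96 37 CD 89 EF A4 B1 F3 90 8B BB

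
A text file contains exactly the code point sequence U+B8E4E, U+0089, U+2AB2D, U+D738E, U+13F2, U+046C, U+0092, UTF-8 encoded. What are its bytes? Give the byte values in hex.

F2 B8 B9 8E C2 89 F0 AA AC AD F3 97 8E 8E E1 8F B2 D1 AC C2 92

U+B8E4E: 4-byte form → F2 B8 B9 8E.
U+0089: 2-byte form → C2 89.
U+2AB2D: 4-byte form → F0 AA AC AD.
U+D738E: 4-byte form → F3 97 8E 8E.
U+13F2: 3-byte form → E1 8F B2.
U+046C: 2-byte form → D1 AC.
U+0092: 2-byte form → C2 92.
Concatenated (21 bytes): F2 B8 B9 8E C2 89 F0 AA AC AD F3 97 8E 8E E1 8F B2 D1 AC C2 92.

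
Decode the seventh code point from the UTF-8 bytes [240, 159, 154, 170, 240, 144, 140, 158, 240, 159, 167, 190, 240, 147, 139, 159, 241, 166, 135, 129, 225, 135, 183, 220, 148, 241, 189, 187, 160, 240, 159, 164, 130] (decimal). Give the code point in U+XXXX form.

U+0714

Offset 0: leading byte 0xF0 = 11110000 → 4-byte char #1 = F0 9F 9A AA.
Offset 4: leading byte 0xF0 = 11110000 → 4-byte char #2 = F0 90 8C 9E.
Offset 8: leading byte 0xF0 = 11110000 → 4-byte char #3 = F0 9F A7 BE.
Offset 12: leading byte 0xF0 = 11110000 → 4-byte char #4 = F0 93 8B 9F.
Offset 16: leading byte 0xF1 = 11110001 → 4-byte char #5 = F1 A6 87 81.
Offset 20: leading byte 0xE1 = 11100001 → 3-byte char #6 = E1 87 B7.
Offset 23: leading byte 0xDC = 11011100 → 2-byte char #7 = DC 94.
Leading byte 0xDC = 11011100 matches 110xxxxx → 2-byte sequence.
Byte 1: 0xDC = 11011100, payload 11100 (5 bits).
Byte 2: 0x94 = 10010100 (10xxxxxx ✓), payload 010100.
Concatenate: 11100010100 = 0x714 (11 bits → U+0714).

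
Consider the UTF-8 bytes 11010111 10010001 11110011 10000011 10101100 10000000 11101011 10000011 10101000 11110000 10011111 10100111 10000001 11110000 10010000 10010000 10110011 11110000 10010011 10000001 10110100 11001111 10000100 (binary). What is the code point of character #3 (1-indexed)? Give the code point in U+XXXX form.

U+B0E8

Offset 0: leading byte 0xD7 = 11010111 → 2-byte char #1 = D7 91.
Offset 2: leading byte 0xF3 = 11110011 → 4-byte char #2 = F3 83 AC 80.
Offset 6: leading byte 0xEB = 11101011 → 3-byte char #3 = EB 83 A8.
Leading byte 0xEB = 11101011 matches 1110xxxx → 3-byte sequence.
Byte 1: 0xEB = 11101011, payload 1011 (4 bits).
Byte 2: 0x83 = 10000011 (10xxxxxx ✓), payload 000011.
Byte 3: 0xA8 = 10101000 (10xxxxxx ✓), payload 101000.
Concatenate: 1011000011101000 = 0xB0E8 (16 bits → U+B0E8).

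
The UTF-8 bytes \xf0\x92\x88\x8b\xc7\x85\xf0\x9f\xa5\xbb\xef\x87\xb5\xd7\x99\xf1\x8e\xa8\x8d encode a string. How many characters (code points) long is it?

6

Byte at offset 0: 0xF0 = 11110000 → 4-byte char (#1). Advance 4.
Byte at offset 4: 0xC7 = 11000111 → 2-byte char (#2). Advance 2.
Byte at offset 6: 0xF0 = 11110000 → 4-byte char (#3). Advance 4.
Byte at offset 10: 0xEF = 11101111 → 3-byte char (#4). Advance 3.
Byte at offset 13: 0xD7 = 11010111 → 2-byte char (#5). Advance 2.
Byte at offset 15: 0xF1 = 11110001 → 4-byte char (#6). Advance 4.
Reached end at offset 19 after 6 code points.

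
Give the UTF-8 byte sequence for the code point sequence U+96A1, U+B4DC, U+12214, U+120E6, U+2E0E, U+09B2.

E9 9A A1 EB 93 9C F0 92 88 94 F0 92 83 A6 E2 B8 8E E0 A6 B2

U+96A1: 3-byte form → E9 9A A1.
U+B4DC: 3-byte form → EB 93 9C.
U+12214: 4-byte form → F0 92 88 94.
U+120E6: 4-byte form → F0 92 83 A6.
U+2E0E: 3-byte form → E2 B8 8E.
U+09B2: 3-byte form → E0 A6 B2.
Concatenated (20 bytes): E9 9A A1 EB 93 9C F0 92 88 94 F0 92 83 A6 E2 B8 8E E0 A6 B2.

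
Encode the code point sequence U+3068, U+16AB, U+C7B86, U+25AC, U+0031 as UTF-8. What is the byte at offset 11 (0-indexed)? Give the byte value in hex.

U+3068 → 3-byte form E3 81 A8 at offsets 0–2.
U+16AB → 3-byte form E1 9A AB at offsets 3–5.
U+C7B86 → 4-byte form F3 87 AE 86 at offsets 6–9.
U+25AC → 3-byte form E2 96 AC at offsets 10–12.
Offset 11 falls in char 4's range; it's byte 2 of E2 96 AC = 0x96.

0x96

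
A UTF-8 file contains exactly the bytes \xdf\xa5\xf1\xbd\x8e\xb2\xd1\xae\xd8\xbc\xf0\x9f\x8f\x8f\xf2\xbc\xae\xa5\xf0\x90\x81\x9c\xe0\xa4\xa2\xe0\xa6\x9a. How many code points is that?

Byte at offset 0: 0xDF = 11011111 → 2-byte char (#1). Advance 2.
Byte at offset 2: 0xF1 = 11110001 → 4-byte char (#2). Advance 4.
Byte at offset 6: 0xD1 = 11010001 → 2-byte char (#3). Advance 2.
Byte at offset 8: 0xD8 = 11011000 → 2-byte char (#4). Advance 2.
Byte at offset 10: 0xF0 = 11110000 → 4-byte char (#5). Advance 4.
Byte at offset 14: 0xF2 = 11110010 → 4-byte char (#6). Advance 4.
Byte at offset 18: 0xF0 = 11110000 → 4-byte char (#7). Advance 4.
Byte at offset 22: 0xE0 = 11100000 → 3-byte char (#8). Advance 3.
Byte at offset 25: 0xE0 = 11100000 → 3-byte char (#9). Advance 3.
Reached end at offset 28 after 9 code points.

9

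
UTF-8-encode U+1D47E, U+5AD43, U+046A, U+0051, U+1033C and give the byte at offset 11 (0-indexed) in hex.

0xF0

U+1D47E → 4-byte form F0 9D 91 BE at offsets 0–3.
U+5AD43 → 4-byte form F1 9A B5 83 at offsets 4–7.
U+046A → 2-byte form D1 AA at offsets 8–9.
U+0051 → 1-byte form 51 at offsets 10–10.
U+1033C → 4-byte form F0 90 8C BC at offsets 11–14.
Offset 11 falls in char 5's range; it's byte 1 of F0 90 8C BC = 0xF0.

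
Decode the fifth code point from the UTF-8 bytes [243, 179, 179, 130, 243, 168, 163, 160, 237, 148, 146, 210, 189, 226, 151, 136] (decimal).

Offset 0: leading byte 0xF3 = 11110011 → 4-byte char #1 = F3 B3 B3 82.
Offset 4: leading byte 0xF3 = 11110011 → 4-byte char #2 = F3 A8 A3 A0.
Offset 8: leading byte 0xED = 11101101 → 3-byte char #3 = ED 94 92.
Offset 11: leading byte 0xD2 = 11010010 → 2-byte char #4 = D2 BD.
Offset 13: leading byte 0xE2 = 11100010 → 3-byte char #5 = E2 97 88.
Leading byte 0xE2 = 11100010 matches 1110xxxx → 3-byte sequence.
Byte 1: 0xE2 = 11100010, payload 0010 (4 bits).
Byte 2: 0x97 = 10010111 (10xxxxxx ✓), payload 010111.
Byte 3: 0x88 = 10001000 (10xxxxxx ✓), payload 001000.
Concatenate: 0010010111001000 = 0x25C8 (16 bits → U+25C8).

U+25C8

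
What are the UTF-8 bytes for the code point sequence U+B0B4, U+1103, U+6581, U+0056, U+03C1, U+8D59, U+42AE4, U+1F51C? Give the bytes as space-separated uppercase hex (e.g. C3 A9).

U+B0B4: 3-byte form → EB 82 B4.
U+1103: 3-byte form → E1 84 83.
U+6581: 3-byte form → E6 96 81.
U+0056: 1-byte form → 56.
U+03C1: 2-byte form → CF 81.
U+8D59: 3-byte form → E8 B5 99.
U+42AE4: 4-byte form → F1 82 AB A4.
U+1F51C: 4-byte form → F0 9F 94 9C.
Concatenated (23 bytes): EB 82 B4 E1 84 83 E6 96 81 56 CF 81 E8 B5 99 F1 82 AB A4 F0 9F 94 9C.

EB 82 B4 E1 84 83 E6 96 81 56 CF 81 E8 B5 99 F1 82 AB A4 F0 9F 94 9C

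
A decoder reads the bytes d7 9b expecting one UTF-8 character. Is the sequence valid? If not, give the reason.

Leading byte 0xD7 = 11010111 → 2-byte form.
Continuation bytes 0x9B=10011011 all match 10xxxxxx.
Decoded value 0x5DB is ≥ 0x80 (shortest form) and not a surrogate.

valid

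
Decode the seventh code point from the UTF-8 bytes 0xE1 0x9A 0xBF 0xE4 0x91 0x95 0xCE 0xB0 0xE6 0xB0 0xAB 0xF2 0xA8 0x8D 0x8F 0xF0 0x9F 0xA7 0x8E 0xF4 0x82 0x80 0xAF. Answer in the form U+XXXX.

U+10202F

Offset 0: leading byte 0xE1 = 11100001 → 3-byte char #1 = E1 9A BF.
Offset 3: leading byte 0xE4 = 11100100 → 3-byte char #2 = E4 91 95.
Offset 6: leading byte 0xCE = 11001110 → 2-byte char #3 = CE B0.
Offset 8: leading byte 0xE6 = 11100110 → 3-byte char #4 = E6 B0 AB.
Offset 11: leading byte 0xF2 = 11110010 → 4-byte char #5 = F2 A8 8D 8F.
Offset 15: leading byte 0xF0 = 11110000 → 4-byte char #6 = F0 9F A7 8E.
Offset 19: leading byte 0xF4 = 11110100 → 4-byte char #7 = F4 82 80 AF.
Leading byte 0xF4 = 11110100 matches 11110xxx → 4-byte sequence.
Byte 1: 0xF4 = 11110100, payload 100 (3 bits).
Byte 2: 0x82 = 10000010 (10xxxxxx ✓), payload 000010.
Byte 3: 0x80 = 10000000 (10xxxxxx ✓), payload 000000.
Byte 4: 0xAF = 10101111 (10xxxxxx ✓), payload 101111.
Concatenate: 100000010000000101111 = 0x10202F (21 bits → U+10202F).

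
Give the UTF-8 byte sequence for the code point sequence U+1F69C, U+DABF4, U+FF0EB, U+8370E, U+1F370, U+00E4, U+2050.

U+1F69C: 4-byte form → F0 9F 9A 9C.
U+DABF4: 4-byte form → F3 9A AF B4.
U+FF0EB: 4-byte form → F3 BF 83 AB.
U+8370E: 4-byte form → F2 83 9C 8E.
U+1F370: 4-byte form → F0 9F 8D B0.
U+00E4: 2-byte form → C3 A4.
U+2050: 3-byte form → E2 81 90.
Concatenated (25 bytes): F0 9F 9A 9C F3 9A AF B4 F3 BF 83 AB F2 83 9C 8E F0 9F 8D B0 C3 A4 E2 81 90.

F0 9F 9A 9C F3 9A AF B4 F3 BF 83 AB F2 83 9C 8E F0 9F 8D B0 C3 A4 E2 81 90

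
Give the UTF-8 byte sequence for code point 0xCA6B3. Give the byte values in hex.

U+CA6B3 = 0xCA6B3 = 829107 decimal. In range U+10000–U+10FFFF → 4-byte form: 11110xxx 10xxxxxx 10xxxxxx 10xxxxxx.
Binary (21 bits): 011001010011010110011.
Split 3+6+6+6: 011 | 001010 | 011010 | 110011.
Byte 1: 11110011 = 0xF3.
Byte 2: 10001010 = 0x8A.
Byte 3: 10011010 = 0x9A.
Byte 4: 10110011 = 0xB3.

F3 8A 9A B3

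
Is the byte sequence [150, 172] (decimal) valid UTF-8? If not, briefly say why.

invalid (continuation byte with no leading byte)

Byte 0x96 = 10010110 has the form 10xxxxxx — a continuation byte — but there is no preceding leading byte.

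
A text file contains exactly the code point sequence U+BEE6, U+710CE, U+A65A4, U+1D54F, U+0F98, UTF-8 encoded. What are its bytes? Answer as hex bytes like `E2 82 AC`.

EB BB A6 F1 B1 83 8E F2 A6 96 A4 F0 9D 95 8F E0 BE 98

U+BEE6: 3-byte form → EB BB A6.
U+710CE: 4-byte form → F1 B1 83 8E.
U+A65A4: 4-byte form → F2 A6 96 A4.
U+1D54F: 4-byte form → F0 9D 95 8F.
U+0F98: 3-byte form → E0 BE 98.
Concatenated (18 bytes): EB BB A6 F1 B1 83 8E F2 A6 96 A4 F0 9D 95 8F E0 BE 98.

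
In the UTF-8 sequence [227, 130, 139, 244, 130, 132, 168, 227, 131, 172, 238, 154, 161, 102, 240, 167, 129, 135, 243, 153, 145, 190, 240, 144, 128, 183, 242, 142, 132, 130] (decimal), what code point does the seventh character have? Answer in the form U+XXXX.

U+D947E

Offset 0: leading byte 0xE3 = 11100011 → 3-byte char #1 = E3 82 8B.
Offset 3: leading byte 0xF4 = 11110100 → 4-byte char #2 = F4 82 84 A8.
Offset 7: leading byte 0xE3 = 11100011 → 3-byte char #3 = E3 83 AC.
Offset 10: leading byte 0xEE = 11101110 → 3-byte char #4 = EE 9A A1.
Offset 13: leading byte 0x66 = 01100110 → 1-byte char #5 = 66.
Offset 14: leading byte 0xF0 = 11110000 → 4-byte char #6 = F0 A7 81 87.
Offset 18: leading byte 0xF3 = 11110011 → 4-byte char #7 = F3 99 91 BE.
Leading byte 0xF3 = 11110011 matches 11110xxx → 4-byte sequence.
Byte 1: 0xF3 = 11110011, payload 011 (3 bits).
Byte 2: 0x99 = 10011001 (10xxxxxx ✓), payload 011001.
Byte 3: 0x91 = 10010001 (10xxxxxx ✓), payload 010001.
Byte 4: 0xBE = 10111110 (10xxxxxx ✓), payload 111110.
Concatenate: 011011001010001111110 = 0xD947E (21 bits → U+D947E).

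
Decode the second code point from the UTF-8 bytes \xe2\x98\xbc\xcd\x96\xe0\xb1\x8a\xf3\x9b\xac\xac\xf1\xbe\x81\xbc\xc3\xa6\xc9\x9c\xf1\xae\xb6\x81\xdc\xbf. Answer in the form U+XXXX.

U+0356

Offset 0: leading byte 0xE2 = 11100010 → 3-byte char #1 = E2 98 BC.
Offset 3: leading byte 0xCD = 11001101 → 2-byte char #2 = CD 96.
Leading byte 0xCD = 11001101 matches 110xxxxx → 2-byte sequence.
Byte 1: 0xCD = 11001101, payload 01101 (5 bits).
Byte 2: 0x96 = 10010110 (10xxxxxx ✓), payload 010110.
Concatenate: 01101010110 = 0x356 (11 bits → U+0356).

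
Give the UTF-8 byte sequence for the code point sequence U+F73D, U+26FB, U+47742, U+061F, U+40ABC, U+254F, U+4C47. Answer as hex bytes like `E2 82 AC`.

EF 9C BD E2 9B BB F1 87 9D 82 D8 9F F1 80 AA BC E2 95 8F E4 B1 87

U+F73D: 3-byte form → EF 9C BD.
U+26FB: 3-byte form → E2 9B BB.
U+47742: 4-byte form → F1 87 9D 82.
U+061F: 2-byte form → D8 9F.
U+40ABC: 4-byte form → F1 80 AA BC.
U+254F: 3-byte form → E2 95 8F.
U+4C47: 3-byte form → E4 B1 87.
Concatenated (22 bytes): EF 9C BD E2 9B BB F1 87 9D 82 D8 9F F1 80 AA BC E2 95 8F E4 B1 87.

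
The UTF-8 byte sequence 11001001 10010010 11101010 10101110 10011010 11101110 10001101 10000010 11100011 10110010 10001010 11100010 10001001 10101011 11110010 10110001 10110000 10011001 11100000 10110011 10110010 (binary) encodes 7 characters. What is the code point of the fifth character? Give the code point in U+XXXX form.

Offset 0: leading byte 0xC9 = 11001001 → 2-byte char #1 = C9 92.
Offset 2: leading byte 0xEA = 11101010 → 3-byte char #2 = EA AE 9A.
Offset 5: leading byte 0xEE = 11101110 → 3-byte char #3 = EE 8D 82.
Offset 8: leading byte 0xE3 = 11100011 → 3-byte char #4 = E3 B2 8A.
Offset 11: leading byte 0xE2 = 11100010 → 3-byte char #5 = E2 89 AB.
Leading byte 0xE2 = 11100010 matches 1110xxxx → 3-byte sequence.
Byte 1: 0xE2 = 11100010, payload 0010 (4 bits).
Byte 2: 0x89 = 10001001 (10xxxxxx ✓), payload 001001.
Byte 3: 0xAB = 10101011 (10xxxxxx ✓), payload 101011.
Concatenate: 0010001001101011 = 0x226B (16 bits → U+226B).

U+226B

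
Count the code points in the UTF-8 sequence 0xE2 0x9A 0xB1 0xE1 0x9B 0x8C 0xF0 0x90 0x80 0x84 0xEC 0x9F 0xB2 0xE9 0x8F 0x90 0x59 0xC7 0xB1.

Byte at offset 0: 0xE2 = 11100010 → 3-byte char (#1). Advance 3.
Byte at offset 3: 0xE1 = 11100001 → 3-byte char (#2). Advance 3.
Byte at offset 6: 0xF0 = 11110000 → 4-byte char (#3). Advance 4.
Byte at offset 10: 0xEC = 11101100 → 3-byte char (#4). Advance 3.
Byte at offset 13: 0xE9 = 11101001 → 3-byte char (#5). Advance 3.
Byte at offset 16: 0x59 = 01011001 → 1-byte char (#6). Advance 1.
Byte at offset 17: 0xC7 = 11000111 → 2-byte char (#7). Advance 2.
Reached end at offset 19 after 7 code points.

7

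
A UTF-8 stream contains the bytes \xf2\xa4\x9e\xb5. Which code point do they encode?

U+A47B5

Leading byte 0xF2 = 11110010 matches 11110xxx → 4-byte sequence.
Byte 1: 0xF2 = 11110010, payload 010 (3 bits).
Byte 2: 0xA4 = 10100100 (10xxxxxx ✓), payload 100100.
Byte 3: 0x9E = 10011110 (10xxxxxx ✓), payload 011110.
Byte 4: 0xB5 = 10110101 (10xxxxxx ✓), payload 110101.
Concatenate: 010100100011110110101 = 0xA47B5 (21 bits → U+A47B5).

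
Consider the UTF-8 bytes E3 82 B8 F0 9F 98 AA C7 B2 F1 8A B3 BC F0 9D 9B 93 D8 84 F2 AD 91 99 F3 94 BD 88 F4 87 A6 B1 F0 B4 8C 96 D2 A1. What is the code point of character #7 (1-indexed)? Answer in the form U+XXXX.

Offset 0: leading byte 0xE3 = 11100011 → 3-byte char #1 = E3 82 B8.
Offset 3: leading byte 0xF0 = 11110000 → 4-byte char #2 = F0 9F 98 AA.
Offset 7: leading byte 0xC7 = 11000111 → 2-byte char #3 = C7 B2.
Offset 9: leading byte 0xF1 = 11110001 → 4-byte char #4 = F1 8A B3 BC.
Offset 13: leading byte 0xF0 = 11110000 → 4-byte char #5 = F0 9D 9B 93.
Offset 17: leading byte 0xD8 = 11011000 → 2-byte char #6 = D8 84.
Offset 19: leading byte 0xF2 = 11110010 → 4-byte char #7 = F2 AD 91 99.
Leading byte 0xF2 = 11110010 matches 11110xxx → 4-byte sequence.
Byte 1: 0xF2 = 11110010, payload 010 (3 bits).
Byte 2: 0xAD = 10101101 (10xxxxxx ✓), payload 101101.
Byte 3: 0x91 = 10010001 (10xxxxxx ✓), payload 010001.
Byte 4: 0x99 = 10011001 (10xxxxxx ✓), payload 011001.
Concatenate: 010101101010001011001 = 0xAD459 (21 bits → U+AD459).

U+AD459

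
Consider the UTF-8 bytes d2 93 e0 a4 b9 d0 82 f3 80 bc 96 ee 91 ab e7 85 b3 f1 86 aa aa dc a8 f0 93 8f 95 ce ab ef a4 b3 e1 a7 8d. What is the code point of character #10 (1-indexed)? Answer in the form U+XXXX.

U+03AB

Offset 0: leading byte 0xD2 = 11010010 → 2-byte char #1 = D2 93.
Offset 2: leading byte 0xE0 = 11100000 → 3-byte char #2 = E0 A4 B9.
Offset 5: leading byte 0xD0 = 11010000 → 2-byte char #3 = D0 82.
Offset 7: leading byte 0xF3 = 11110011 → 4-byte char #4 = F3 80 BC 96.
Offset 11: leading byte 0xEE = 11101110 → 3-byte char #5 = EE 91 AB.
Offset 14: leading byte 0xE7 = 11100111 → 3-byte char #6 = E7 85 B3.
Offset 17: leading byte 0xF1 = 11110001 → 4-byte char #7 = F1 86 AA AA.
Offset 21: leading byte 0xDC = 11011100 → 2-byte char #8 = DC A8.
Offset 23: leading byte 0xF0 = 11110000 → 4-byte char #9 = F0 93 8F 95.
Offset 27: leading byte 0xCE = 11001110 → 2-byte char #10 = CE AB.
Leading byte 0xCE = 11001110 matches 110xxxxx → 2-byte sequence.
Byte 1: 0xCE = 11001110, payload 01110 (5 bits).
Byte 2: 0xAB = 10101011 (10xxxxxx ✓), payload 101011.
Concatenate: 01110101011 = 0x3AB (11 bits → U+03AB).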